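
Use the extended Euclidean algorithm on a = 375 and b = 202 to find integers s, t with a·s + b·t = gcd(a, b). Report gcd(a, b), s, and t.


Euclidean algorithm on (375, 202) — divide until remainder is 0:
  375 = 1 · 202 + 173
  202 = 1 · 173 + 29
  173 = 5 · 29 + 28
  29 = 1 · 28 + 1
  28 = 28 · 1 + 0
gcd(375, 202) = 1.
Track Bezout coefficients alongside the remainders: start with r₀ = 375 = a·1 + b·0 (s = 1, t = 0) and r₁ = 202 = a·0 + b·1 (s = 0, t = 1); each new remainder r_{k+1} = r_{k-1} − q_k·r_k inherits s_{k+1} = s_{k-1} − q_k·s_k, t_{k+1} = t_{k-1} − q_k·t_k, so r_k = a·s_k + b·t_k at every step:
  q = 1: r = 173, s = 1 − 1·0 = 1, t = 0 − 1·1 = -1  (check: 375·1 + 202·(-1) = 173)
  q = 1: r = 29, s = 0 − 1·1 = -1, t = 1 − 1·(-1) = 2  (check: 375·(-1) + 202·2 = 29)
  q = 5: r = 28, s = 1 − 5·(-1) = 6, t = -1 − 5·2 = -11  (check: 375·6 + 202·(-11) = 28)
  q = 1: r = 1, s = -1 − 1·6 = -7, t = 2 − 1·(-11) = 13  (check: 375·(-7) + 202·13 = 1)
The row with r = 1 (the gcd) gives the Bezout coefficients s = -7, t = 13.
Result: 375 · (-7) + 202 · (13) = 1.

gcd(375, 202) = 1; s = -7, t = 13 (check: 375·(-7) + 202·13 = 1).


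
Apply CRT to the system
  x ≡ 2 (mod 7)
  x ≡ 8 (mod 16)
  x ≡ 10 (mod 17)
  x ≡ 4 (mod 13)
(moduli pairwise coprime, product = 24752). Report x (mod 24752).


Product of moduli M = 7 · 16 · 17 · 13 = 24752.
Merge one congruence at a time:
  Start: x ≡ 2 (mod 7).
  Combine with x ≡ 8 (mod 16); new modulus lcm = 112.
    Write x = 2 + 7·t and substitute into x ≡ 8 (mod 16): 7·t ≡ 8 − 2 = 6 (mod 16).
    The inverse of 7 mod 16 is 7 (since 7·7 = 49 = 3·16 + 1), so t ≡ 7·6 = 42 ≡ 10 (mod 16).
    Then x = 2 + 7·10 = 72, valid modulo lcm(7, 16) = 112: x ≡ 72 (mod 112).
  Combine with x ≡ 10 (mod 17); new modulus lcm = 1904.
    Write x = 72 + 112·t and substitute into x ≡ 10 (mod 17): 112·t ≡ 10 − 72 = -62 (mod 17).
    Reduce coefficients mod 17: 10·t ≡ 6 (mod 17).
    The inverse of 10 mod 17 is 12 (since 10·12 = 120 = 7·17 + 1), so t ≡ 12·6 = 72 ≡ 4 (mod 17).
    Then x = 72 + 112·4 = 520, valid modulo lcm(112, 17) = 1904: x ≡ 520 (mod 1904).
  Combine with x ≡ 4 (mod 13); new modulus lcm = 24752.
    Write x = 520 + 1904·t and substitute into x ≡ 4 (mod 13): 1904·t ≡ 4 − 520 = -516 (mod 13).
    Reduce coefficients mod 13: 6·t ≡ 4 (mod 13).
    The inverse of 6 mod 13 is 11 (since 6·11 = 66 = 5·13 + 1), so t ≡ 11·4 = 44 ≡ 5 (mod 13).
    Then x = 520 + 1904·5 = 10040, valid modulo lcm(1904, 13) = 24752: x ≡ 10040 (mod 24752).
Verify against each original: 10040 mod 7 = 2, 10040 mod 16 = 8, 10040 mod 17 = 10, 10040 mod 13 = 4.

x ≡ 10040 (mod 24752).


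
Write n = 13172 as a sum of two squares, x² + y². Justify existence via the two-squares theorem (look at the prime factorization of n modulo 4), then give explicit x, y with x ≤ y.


Step 1: Factor n = 13172 = 2^2 · 37 · 89.
Step 2: Check the mod-4 condition on each prime factor: 2 = 2 (special); 37 ≡ 1 (mod 4), exponent 1; 89 ≡ 1 (mod 4), exponent 1.
All primes ≡ 3 (mod 4) appear to even exponent (or don't appear), so by the two-squares theorem n IS expressible as a sum of two squares.
Step 3: Build a representation. Group n = k² · m with k = 2 and m = 37 · 89 = 3293 (a product of primes ≡ 1 (mod 4)); a representation of m scales to one of n via (k·x)² + (k·y)² = k²(x² + y²). Each prime p ≡ 1 (mod 4) is itself a sum of two squares; find a² by testing p − a² for a perfect square:
  37: 37 − 1² = 36 = 6² ⇒ 37 = 1² + 6².
  89: 89 − 1² = 88, 89 − 2² = 85, 89 − 3² = 80, 89 − 4² = 73, 89 − 5² = 64 = 8² ⇒ 89 = 5² + 8².
  Combine using the Brahmagupta–Fibonacci identity (a² + b²)(c² + d²) = (ac − bd)² + (ad + bc)² = (ac + bd)² + (ad − bc)²:
  37 · 89 = 3293: from (1² + 6²)(5² + 8²), take (1·5 − 6·8, 1·8 + 6·5) = (5 − 48, 8 + 30) = (-43, 38); dropping signs (only squares matter) gives (43, 38); check 43² + 38² = 1849 + 1444 = 3293 ✓.
  Scale by k = 2: (2·43, 2·38) = (86, 76).
Step 4: Order so x ≤ y and verify: 76² + 86² = 5776 + 7396 = 13172 = n. ✓

n = 13172 = 76² + 86² (one valid representation with x ≤ y).


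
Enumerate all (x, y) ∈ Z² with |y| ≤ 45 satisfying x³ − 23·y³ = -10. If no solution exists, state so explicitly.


The equation is x³ - 23y³ = -10. For fixed y, x³ = 23·y³ − 10, so a solution requires the RHS to be a perfect cube.
Strategy: iterate y from -45 to 45, compute RHS = 23·y³ − 10, and check whether it is a (positive or negative) perfect cube.
Check small values of y:
  y = 0: RHS = -10 is not a perfect cube.
  y = 1: RHS = 13 is not a perfect cube.
  y = -1: RHS = -33 is not a perfect cube.
  y = 2: RHS = 174 is not a perfect cube.
  y = -2: RHS = -194 is not a perfect cube.
  y = 3: RHS = 611 is not a perfect cube.
  y = -3: RHS = -631 is not a perfect cube.
Continuing the search up to |y| = 45 finds no solutions either.
No (x, y) in the scanned range satisfies the equation.

No integer solutions with |y| ≤ 45.


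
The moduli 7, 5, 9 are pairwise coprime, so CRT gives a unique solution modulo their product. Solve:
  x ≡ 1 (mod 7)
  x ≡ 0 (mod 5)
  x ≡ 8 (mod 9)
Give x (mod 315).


Moduli 7, 5, 9 are pairwise coprime; by CRT there is a unique solution modulo M = 7 · 5 · 9 = 315.
Solve pairwise, accumulating the modulus:
  Start with x ≡ 1 (mod 7).
  Combine with x ≡ 0 (mod 5): since gcd(7, 5) = 1, we get a unique residue mod 35.
    Write x = 1 + 7·t and substitute into x ≡ 0 (mod 5): 7·t ≡ 0 − 1 = -1 (mod 5).
    Reduce coefficients mod 5: 2·t ≡ 4 (mod 5).
    The inverse of 2 mod 5 is 3 (since 2·3 = 6 = 1·5 + 1), so t ≡ 3·4 = 12 ≡ 2 (mod 5).
    Then x = 1 + 7·2 = 15, valid modulo lcm(7, 5) = 35: x ≡ 15 (mod 35).
  Combine with x ≡ 8 (mod 9): since gcd(35, 9) = 1, we get a unique residue mod 315.
    Write x = 15 + 35·t and substitute into x ≡ 8 (mod 9): 35·t ≡ 8 − 15 = -7 (mod 9).
    Reduce coefficients mod 9: 8·t ≡ 2 (mod 9).
    The inverse of 8 mod 9 is 8 (since 8·8 = 64 = 7·9 + 1), so t ≡ 8·2 = 16 ≡ 7 (mod 9).
    Then x = 15 + 35·7 = 260, valid modulo lcm(35, 9) = 315: x ≡ 260 (mod 315).
Verify: 260 mod 7 = 1 ✓, 260 mod 5 = 0 ✓, 260 mod 9 = 8 ✓.

x ≡ 260 (mod 315).


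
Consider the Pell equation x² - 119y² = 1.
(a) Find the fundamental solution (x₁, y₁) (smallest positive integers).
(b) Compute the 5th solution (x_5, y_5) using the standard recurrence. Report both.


Step 1: Find the fundamental solution (x₁, y₁) of x² - 119y² = 1.
  Expand √119 as a continued fraction. a₀ = ⌊√119⌋ = 10; iterate m_{k+1} = d_k·a_k − m_k, d_{k+1} = (119 − m_{k+1}²)/d_k, a_{k+1} = ⌊(a₀ + m_{k+1})/d_{k+1}⌋ (starting m₀ = 0, d₀ = 1), with convergents p_k = a_k·p_{k-1} + p_{k-2}, q_k = a_k·q_{k-1} + q_{k-2} (p₋₁ = 1, q₋₁ = 0):
  k = 0: a₀ = 10; p₀/q₀ = 10/1; p₀² − 119·q₀² = 100 − 119 = -19.
  k = 1: m = 10, d = 19, a = ⌊(10 + 10)/19⌋ = 1; p/q = (1·10 + 1)/(1·1 + 0) = 11/1; p² − 119·q² = 121 − 119 = 2.
  k = 2: m = 9, d = 2, a = ⌊(10 + 9)/2⌋ = 9; p/q = (9·11 + 10)/(9·1 + 1) = 109/10; p² − 119·q² = 11881 − 11900 = -19.
  k = 3: m = 9, d = 19, a = ⌊(10 + 9)/19⌋ = 1; p/q = (1·109 + 11)/(1·10 + 1) = 120/11; p² − 119·q² = 14400 − 14399 = 1.
  The first convergent with p² − 119·q² = 1 gives the fundamental solution (x₁, y₁) = (120, 11).
Step 2: Apply the recurrence (x_{n+1}, y_{n+1}) = (x₁x_n + 119y₁y_n, x₁y_n + y₁x_n) repeatedly.
  From (x_1, y_1) = (120, 11): x_2 = 120·120 + 119·11·11 = 28799; y_2 = 120·11 + 11·120 = 2640.
  From (x_2, y_2) = (28799, 2640): x_3 = 120·28799 + 119·11·2640 = 6911640; y_3 = 120·2640 + 11·28799 = 633589.
  From (x_3, y_3) = (6911640, 633589): x_4 = 120·6911640 + 119·11·633589 = 1658764801; y_4 = 120·633589 + 11·6911640 = 152058720.
  From (x_4, y_4) = (1658764801, 152058720): x_5 = 120·1658764801 + 119·11·152058720 = 398096640600; y_5 = 120·152058720 + 11·1658764801 = 36493459211.
Step 3: Verify x_5² - 119·y_5² = 158480935257005568360000 - 158480935257005568359999 = 1 (should be 1). ✓

(x_1, y_1) = (120, 11); (x_5, y_5) = (398096640600, 36493459211).


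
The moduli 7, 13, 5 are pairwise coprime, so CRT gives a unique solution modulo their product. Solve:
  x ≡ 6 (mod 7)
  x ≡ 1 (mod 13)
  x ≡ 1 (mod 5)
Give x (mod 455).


Moduli 7, 13, 5 are pairwise coprime; by CRT there is a unique solution modulo M = 7 · 13 · 5 = 455.
Solve pairwise, accumulating the modulus:
  Start with x ≡ 6 (mod 7).
  Combine with x ≡ 1 (mod 13): since gcd(7, 13) = 1, we get a unique residue mod 91.
    Write x = 6 + 7·t and substitute into x ≡ 1 (mod 13): 7·t ≡ 1 − 6 = -5 (mod 13).
    Reduce coefficients mod 13: 7·t ≡ 8 (mod 13).
    The inverse of 7 mod 13 is 2 (since 7·2 = 14 = 1·13 + 1), so t ≡ 2·8 = 16 ≡ 3 (mod 13).
    Then x = 6 + 7·3 = 27, valid modulo lcm(7, 13) = 91: x ≡ 27 (mod 91).
  Combine with x ≡ 1 (mod 5): since gcd(91, 5) = 1, we get a unique residue mod 455.
    Write x = 27 + 91·t and substitute into x ≡ 1 (mod 5): 91·t ≡ 1 − 27 = -26 (mod 5).
    Reduce coefficients mod 5: 1·t ≡ 4 (mod 5).
    So t ≡ 4 (mod 5).
    Then x = 27 + 91·4 = 391, valid modulo lcm(91, 5) = 455: x ≡ 391 (mod 455).
Verify: 391 mod 7 = 6 ✓, 391 mod 13 = 1 ✓, 391 mod 5 = 1 ✓.

x ≡ 391 (mod 455).


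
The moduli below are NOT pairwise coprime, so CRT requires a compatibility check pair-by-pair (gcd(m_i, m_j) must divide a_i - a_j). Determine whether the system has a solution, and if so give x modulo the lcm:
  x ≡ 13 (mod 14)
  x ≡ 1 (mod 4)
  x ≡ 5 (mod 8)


Moduli 14, 4, 8 are not pairwise coprime, so CRT works modulo lcm(m_i) when all pairwise compatibility conditions hold.
Pairwise compatibility: gcd(m_i, m_j) must divide a_i - a_j for every pair.
Merge one congruence at a time:
  Start: x ≡ 13 (mod 14).
  Combine with x ≡ 1 (mod 4): gcd(14, 4) = 2; 1 - 13 = -12, which IS divisible by 2, so compatible.
    Write x = 13 + 14·t and substitute into x ≡ 1 (mod 4): 14·t ≡ 1 − 13 = -12 (mod 4).
    Divide the congruence (and modulus) by g = 2: 7·t ≡ -6 (mod 2).
    Reduce coefficients mod 2: 1·t ≡ 0 (mod 2).
    So t ≡ 0 (mod 2).
    Then x = 13 + 14·0 = 13, valid modulo lcm(14, 4) = 28: x ≡ 13 (mod 28).
  Combine with x ≡ 5 (mod 8): gcd(28, 8) = 4; 5 - 13 = -8, which IS divisible by 4, so compatible.
    Write x = 13 + 28·t and substitute into x ≡ 5 (mod 8): 28·t ≡ 5 − 13 = -8 (mod 8).
    Divide the congruence (and modulus) by g = 4: 7·t ≡ -2 (mod 2).
    Reduce coefficients mod 2: 1·t ≡ 0 (mod 2).
    So t ≡ 0 (mod 2).
    Then x = 13 + 28·0 = 13, valid modulo lcm(28, 8) = 56: x ≡ 13 (mod 56).
Verify: 13 mod 14 = 13, 13 mod 4 = 1, 13 mod 8 = 5.

x ≡ 13 (mod 56).


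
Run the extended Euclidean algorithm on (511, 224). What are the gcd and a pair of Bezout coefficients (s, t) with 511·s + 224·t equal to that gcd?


Euclidean algorithm on (511, 224) — divide until remainder is 0:
  511 = 2 · 224 + 63
  224 = 3 · 63 + 35
  63 = 1 · 35 + 28
  35 = 1 · 28 + 7
  28 = 4 · 7 + 0
gcd(511, 224) = 7.
Track Bezout coefficients alongside the remainders: start with r₀ = 511 = a·1 + b·0 (s = 1, t = 0) and r₁ = 224 = a·0 + b·1 (s = 0, t = 1); each new remainder r_{k+1} = r_{k-1} − q_k·r_k inherits s_{k+1} = s_{k-1} − q_k·s_k, t_{k+1} = t_{k-1} − q_k·t_k, so r_k = a·s_k + b·t_k at every step:
  q = 2: r = 63, s = 1 − 2·0 = 1, t = 0 − 2·1 = -2  (check: 511·1 + 224·(-2) = 63)
  q = 3: r = 35, s = 0 − 3·1 = -3, t = 1 − 3·(-2) = 7  (check: 511·(-3) + 224·7 = 35)
  q = 1: r = 28, s = 1 − 1·(-3) = 4, t = -2 − 1·7 = -9  (check: 511·4 + 224·(-9) = 28)
  q = 1: r = 7, s = -3 − 1·4 = -7, t = 7 − 1·(-9) = 16  (check: 511·(-7) + 224·16 = 7)
The row with r = 7 (the gcd) gives the Bezout coefficients s = -7, t = 16.
Result: 511 · (-7) + 224 · (16) = 7.

gcd(511, 224) = 7; s = -7, t = 16 (check: 511·(-7) + 224·16 = 7).


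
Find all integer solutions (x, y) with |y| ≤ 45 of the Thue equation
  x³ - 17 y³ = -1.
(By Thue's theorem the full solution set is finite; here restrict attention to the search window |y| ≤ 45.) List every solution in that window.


The equation is x³ - 17y³ = -1. For fixed y, x³ = 17·y³ − 1, so a solution requires the RHS to be a perfect cube.
Strategy: iterate y from -45 to 45, compute RHS = 17·y³ − 1, and check whether it is a (positive or negative) perfect cube.
Check small values of y:
  y = 0: RHS = -1 = (-1)³ ⇒ x = -1 works.
  y = 1: RHS = 16 is not a perfect cube.
  y = -1: RHS = -18 is not a perfect cube.
  y = 2: RHS = 135 is not a perfect cube.
  y = -2: RHS = -137 is not a perfect cube.
  y = 3: RHS = 458 is not a perfect cube.
  y = -3: RHS = -460 is not a perfect cube.
Continuing, at y = -7: RHS = -5832 = (-18)³ ⇒ x = -18 works.
Searching the remaining y in |y| ≤ 45 finds no further solutions.
Collected solutions: (-1, 0), (-18, -7).

Solutions (with |y| ≤ 45): (-1, 0), (-18, -7).


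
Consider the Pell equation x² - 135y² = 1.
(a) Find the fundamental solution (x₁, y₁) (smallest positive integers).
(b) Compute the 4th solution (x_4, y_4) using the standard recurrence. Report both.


Step 1: Find the fundamental solution (x₁, y₁) of x² - 135y² = 1.
  Expand √135 as a continued fraction. a₀ = ⌊√135⌋ = 11; iterate m_{k+1} = d_k·a_k − m_k, d_{k+1} = (135 − m_{k+1}²)/d_k, a_{k+1} = ⌊(a₀ + m_{k+1})/d_{k+1}⌋ (starting m₀ = 0, d₀ = 1), with convergents p_k = a_k·p_{k-1} + p_{k-2}, q_k = a_k·q_{k-1} + q_{k-2} (p₋₁ = 1, q₋₁ = 0):
  k = 0: a₀ = 11; p₀/q₀ = 11/1; p₀² − 135·q₀² = 121 − 135 = -14.
  k = 1: m = 11, d = 14, a = ⌊(11 + 11)/14⌋ = 1; p/q = (1·11 + 1)/(1·1 + 0) = 12/1; p² − 135·q² = 144 − 135 = 9.
  k = 2: m = 3, d = 9, a = ⌊(11 + 3)/9⌋ = 1; p/q = (1·12 + 11)/(1·1 + 1) = 23/2; p² − 135·q² = 529 − 540 = -11.
  k = 3: m = 6, d = 11, a = ⌊(11 + 6)/11⌋ = 1; p/q = (1·23 + 12)/(1·2 + 1) = 35/3; p² − 135·q² = 1225 − 1215 = 10.
  k = 4: m = 5, d = 10, a = ⌊(11 + 5)/10⌋ = 1; p/q = (1·35 + 23)/(1·3 + 2) = 58/5; p² − 135·q² = 3364 − 3375 = -11.
  k = 5: m = 5, d = 11, a = ⌊(11 + 5)/11⌋ = 1; p/q = (1·58 + 35)/(1·5 + 3) = 93/8; p² − 135·q² = 8649 − 8640 = 9.
  k = 6: m = 6, d = 9, a = ⌊(11 + 6)/9⌋ = 1; p/q = (1·93 + 58)/(1·8 + 5) = 151/13; p² − 135·q² = 22801 − 22815 = -14.
  k = 7: m = 3, d = 14, a = ⌊(11 + 3)/14⌋ = 1; p/q = (1·151 + 93)/(1·13 + 8) = 244/21; p² − 135·q² = 59536 − 59535 = 1.
  The first convergent with p² − 135·q² = 1 gives the fundamental solution (x₁, y₁) = (244, 21).
Step 2: Apply the recurrence (x_{n+1}, y_{n+1}) = (x₁x_n + 135y₁y_n, x₁y_n + y₁x_n) repeatedly.
  From (x_1, y_1) = (244, 21): x_2 = 244·244 + 135·21·21 = 119071; y_2 = 244·21 + 21·244 = 10248.
  From (x_2, y_2) = (119071, 10248): x_3 = 244·119071 + 135·21·10248 = 58106404; y_3 = 244·10248 + 21·119071 = 5001003.
  From (x_3, y_3) = (58106404, 5001003): x_4 = 244·58106404 + 135·21·5001003 = 28355806081; y_4 = 244·5001003 + 21·58106404 = 2440479216.
Step 3: Verify x_4² - 135·y_4² = 804051738503276578561 - 804051738503276578560 = 1 (should be 1). ✓

(x_1, y_1) = (244, 21); (x_4, y_4) = (28355806081, 2440479216).


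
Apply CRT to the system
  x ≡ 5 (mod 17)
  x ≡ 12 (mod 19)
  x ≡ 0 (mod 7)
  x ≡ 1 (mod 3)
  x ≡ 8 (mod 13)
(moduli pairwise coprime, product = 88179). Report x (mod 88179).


Product of moduli M = 17 · 19 · 7 · 3 · 13 = 88179.
Merge one congruence at a time:
  Start: x ≡ 5 (mod 17).
  Combine with x ≡ 12 (mod 19); new modulus lcm = 323.
    Write x = 5 + 17·t and substitute into x ≡ 12 (mod 19): 17·t ≡ 12 − 5 = 7 (mod 19).
    The inverse of 17 mod 19 is 9 (since 17·9 = 153 = 8·19 + 1), so t ≡ 9·7 = 63 ≡ 6 (mod 19).
    Then x = 5 + 17·6 = 107, valid modulo lcm(17, 19) = 323: x ≡ 107 (mod 323).
  Combine with x ≡ 0 (mod 7); new modulus lcm = 2261.
    Write x = 107 + 323·t and substitute into x ≡ 0 (mod 7): 323·t ≡ 0 − 107 = -107 (mod 7).
    Reduce coefficients mod 7: 1·t ≡ 5 (mod 7).
    So t ≡ 5 (mod 7).
    Then x = 107 + 323·5 = 1722, valid modulo lcm(323, 7) = 2261: x ≡ 1722 (mod 2261).
  Combine with x ≡ 1 (mod 3); new modulus lcm = 6783.
    Write x = 1722 + 2261·t and substitute into x ≡ 1 (mod 3): 2261·t ≡ 1 − 1722 = -1721 (mod 3).
    Reduce coefficients mod 3: 2·t ≡ 1 (mod 3).
    The inverse of 2 mod 3 is 2 (since 2·2 = 4 = 1·3 + 1), so t ≡ 2·1 = 2 ≡ 2 (mod 3).
    Then x = 1722 + 2261·2 = 6244, valid modulo lcm(2261, 3) = 6783: x ≡ 6244 (mod 6783).
  Combine with x ≡ 8 (mod 13); new modulus lcm = 88179.
    Write x = 6244 + 6783·t and substitute into x ≡ 8 (mod 13): 6783·t ≡ 8 − 6244 = -6236 (mod 13).
    Reduce coefficients mod 13: 10·t ≡ 4 (mod 13).
    The inverse of 10 mod 13 is 4 (since 10·4 = 40 = 3·13 + 1), so t ≡ 4·4 = 16 ≡ 3 (mod 13).
    Then x = 6244 + 6783·3 = 26593, valid modulo lcm(6783, 13) = 88179: x ≡ 26593 (mod 88179).
Verify against each original: 26593 mod 17 = 5, 26593 mod 19 = 12, 26593 mod 7 = 0, 26593 mod 3 = 1, 26593 mod 13 = 8.

x ≡ 26593 (mod 88179).


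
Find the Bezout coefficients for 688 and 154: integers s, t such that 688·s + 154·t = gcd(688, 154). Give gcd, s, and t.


Euclidean algorithm on (688, 154) — divide until remainder is 0:
  688 = 4 · 154 + 72
  154 = 2 · 72 + 10
  72 = 7 · 10 + 2
  10 = 5 · 2 + 0
gcd(688, 154) = 2.
Track Bezout coefficients alongside the remainders: start with r₀ = 688 = a·1 + b·0 (s = 1, t = 0) and r₁ = 154 = a·0 + b·1 (s = 0, t = 1); each new remainder r_{k+1} = r_{k-1} − q_k·r_k inherits s_{k+1} = s_{k-1} − q_k·s_k, t_{k+1} = t_{k-1} − q_k·t_k, so r_k = a·s_k + b·t_k at every step:
  q = 4: r = 72, s = 1 − 4·0 = 1, t = 0 − 4·1 = -4  (check: 688·1 + 154·(-4) = 72)
  q = 2: r = 10, s = 0 − 2·1 = -2, t = 1 − 2·(-4) = 9  (check: 688·(-2) + 154·9 = 10)
  q = 7: r = 2, s = 1 − 7·(-2) = 15, t = -4 − 7·9 = -67  (check: 688·15 + 154·(-67) = 2)
The row with r = 2 (the gcd) gives the Bezout coefficients s = 15, t = -67.
Result: 688 · (15) + 154 · (-67) = 2.

gcd(688, 154) = 2; s = 15, t = -67 (check: 688·15 + 154·(-67) = 2).


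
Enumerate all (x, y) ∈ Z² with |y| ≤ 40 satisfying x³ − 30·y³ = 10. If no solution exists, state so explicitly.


The equation is x³ - 30y³ = 10. For fixed y, x³ = 30·y³ + 10, so a solution requires the RHS to be a perfect cube.
Strategy: iterate y from -40 to 40, compute RHS = 30·y³ + 10, and check whether it is a (positive or negative) perfect cube.
Check small values of y:
  y = 0: RHS = 10 is not a perfect cube.
  y = 1: RHS = 40 is not a perfect cube.
  y = -1: RHS = -20 is not a perfect cube.
  y = 2: RHS = 250 is not a perfect cube.
  y = -2: RHS = -230 is not a perfect cube.
  y = 3: RHS = 820 is not a perfect cube.
  y = -3: RHS = -800 is not a perfect cube.
Continuing the search up to |y| = 40 finds no solutions either.
No (x, y) in the scanned range satisfies the equation.

No integer solutions with |y| ≤ 40.


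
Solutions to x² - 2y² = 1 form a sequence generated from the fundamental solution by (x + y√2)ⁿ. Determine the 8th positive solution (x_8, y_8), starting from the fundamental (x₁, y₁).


Step 1: Find the fundamental solution (x₁, y₁) of x² - 2y² = 1.
  Expand √2 as a continued fraction. a₀ = ⌊√2⌋ = 1; iterate m_{k+1} = d_k·a_k − m_k, d_{k+1} = (2 − m_{k+1}²)/d_k, a_{k+1} = ⌊(a₀ + m_{k+1})/d_{k+1}⌋ (starting m₀ = 0, d₀ = 1), with convergents p_k = a_k·p_{k-1} + p_{k-2}, q_k = a_k·q_{k-1} + q_{k-2} (p₋₁ = 1, q₋₁ = 0):
  k = 0: a₀ = 1; p₀/q₀ = 1/1; p₀² − 2·q₀² = 1 − 2 = -1.
  k = 1: m = 1, d = 1, a = ⌊(1 + 1)/1⌋ = 2; p/q = (2·1 + 1)/(2·1 + 0) = 3/2; p² − 2·q² = 9 − 8 = 1.
  The first convergent with p² − 2·q² = 1 gives the fundamental solution (x₁, y₁) = (3, 2).
Step 2: Apply the recurrence (x_{n+1}, y_{n+1}) = (x₁x_n + 2y₁y_n, x₁y_n + y₁x_n) repeatedly.
  From (x_1, y_1) = (3, 2): x_2 = 3·3 + 2·2·2 = 17; y_2 = 3·2 + 2·3 = 12.
  From (x_2, y_2) = (17, 12): x_3 = 3·17 + 2·2·12 = 99; y_3 = 3·12 + 2·17 = 70.
  From (x_3, y_3) = (99, 70): x_4 = 3·99 + 2·2·70 = 577; y_4 = 3·70 + 2·99 = 408.
  From (x_4, y_4) = (577, 408): x_5 = 3·577 + 2·2·408 = 3363; y_5 = 3·408 + 2·577 = 2378.
  From (x_5, y_5) = (3363, 2378): x_6 = 3·3363 + 2·2·2378 = 19601; y_6 = 3·2378 + 2·3363 = 13860.
  From (x_6, y_6) = (19601, 13860): x_7 = 3·19601 + 2·2·13860 = 114243; y_7 = 3·13860 + 2·19601 = 80782.
  From (x_7, y_7) = (114243, 80782): x_8 = 3·114243 + 2·2·80782 = 665857; y_8 = 3·80782 + 2·114243 = 470832.
Step 3: Verify x_8² - 2·y_8² = 443365544449 - 443365544448 = 1 (should be 1). ✓

(x_1, y_1) = (3, 2); (x_8, y_8) = (665857, 470832).


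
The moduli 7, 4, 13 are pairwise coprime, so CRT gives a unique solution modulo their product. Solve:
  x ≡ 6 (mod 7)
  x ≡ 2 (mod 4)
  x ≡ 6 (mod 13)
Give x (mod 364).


Moduli 7, 4, 13 are pairwise coprime; by CRT there is a unique solution modulo M = 7 · 4 · 13 = 364.
Solve pairwise, accumulating the modulus:
  Start with x ≡ 6 (mod 7).
  Combine with x ≡ 2 (mod 4): since gcd(7, 4) = 1, we get a unique residue mod 28.
    Write x = 6 + 7·t and substitute into x ≡ 2 (mod 4): 7·t ≡ 2 − 6 = -4 (mod 4).
    Reduce coefficients mod 4: 3·t ≡ 0 (mod 4).
    The inverse of 3 mod 4 is 3 (since 3·3 = 9 = 2·4 + 1), so t ≡ 3·0 = 0 ≡ 0 (mod 4).
    Then x = 6 + 7·0 = 6, valid modulo lcm(7, 4) = 28: x ≡ 6 (mod 28).
  Combine with x ≡ 6 (mod 13): since gcd(28, 13) = 1, we get a unique residue mod 364.
    Write x = 6 + 28·t and substitute into x ≡ 6 (mod 13): 28·t ≡ 6 − 6 = 0 (mod 13).
    Reduce coefficients mod 13: 2·t ≡ 0 (mod 13).
    The inverse of 2 mod 13 is 7 (since 2·7 = 14 = 1·13 + 1), so t ≡ 7·0 = 0 ≡ 0 (mod 13).
    Then x = 6 + 28·0 = 6, valid modulo lcm(28, 13) = 364: x ≡ 6 (mod 364).
Verify: 6 mod 7 = 6 ✓, 6 mod 4 = 2 ✓, 6 mod 13 = 6 ✓.

x ≡ 6 (mod 364).


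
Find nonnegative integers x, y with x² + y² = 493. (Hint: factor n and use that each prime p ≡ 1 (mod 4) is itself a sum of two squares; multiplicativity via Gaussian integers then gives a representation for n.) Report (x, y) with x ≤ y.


Step 1: Factor n = 493 = 17 · 29.
Step 2: Check the mod-4 condition on each prime factor: 17 ≡ 1 (mod 4), exponent 1; 29 ≡ 1 (mod 4), exponent 1.
All primes ≡ 3 (mod 4) appear to even exponent (or don't appear), so by the two-squares theorem n IS expressible as a sum of two squares.
Step 3: Build a representation. Here n = 17 · 29 is a product of primes ≡ 1 (mod 4). Each prime p ≡ 1 (mod 4) is itself a sum of two squares; find a² by testing p − a² for a perfect square:
  17: 17 − 1² = 16 = 4² ⇒ 17 = 1² + 4².
  29: 29 − 1² = 28, 29 − 2² = 25 = 5² ⇒ 29 = 2² + 5².
  Combine using the Brahmagupta–Fibonacci identity (a² + b²)(c² + d²) = (ac − bd)² + (ad + bc)² = (ac + bd)² + (ad − bc)²:
  17 · 29 = 493: from (1² + 4²)(2² + 5²), take (1·2 − 4·5, 1·5 + 4·2) = (2 − 20, 5 + 8) = (-18, 13); dropping signs (only squares matter) gives (18, 13); check 18² + 13² = 324 + 169 = 493 ✓.
Step 4: Order so x ≤ y and verify: 13² + 18² = 169 + 324 = 493 = n. ✓

n = 493 = 13² + 18² (one valid representation with x ≤ y).


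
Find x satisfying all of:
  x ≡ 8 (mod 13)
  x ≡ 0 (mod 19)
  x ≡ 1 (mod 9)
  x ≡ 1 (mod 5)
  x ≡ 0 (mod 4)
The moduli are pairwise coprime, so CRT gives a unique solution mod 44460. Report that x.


Product of moduli M = 13 · 19 · 9 · 5 · 4 = 44460.
Merge one congruence at a time:
  Start: x ≡ 8 (mod 13).
  Combine with x ≡ 0 (mod 19); new modulus lcm = 247.
    Write x = 8 + 13·t and substitute into x ≡ 0 (mod 19): 13·t ≡ 0 − 8 = -8 (mod 19).
    Reduce coefficients mod 19: 13·t ≡ 11 (mod 19).
    The inverse of 13 mod 19 is 3 (since 13·3 = 39 = 2·19 + 1), so t ≡ 3·11 = 33 ≡ 14 (mod 19).
    Then x = 8 + 13·14 = 190, valid modulo lcm(13, 19) = 247: x ≡ 190 (mod 247).
  Combine with x ≡ 1 (mod 9); new modulus lcm = 2223.
    Write x = 190 + 247·t and substitute into x ≡ 1 (mod 9): 247·t ≡ 1 − 190 = -189 (mod 9).
    Reduce coefficients mod 9: 4·t ≡ 0 (mod 9).
    The inverse of 4 mod 9 is 7 (since 4·7 = 28 = 3·9 + 1), so t ≡ 7·0 = 0 ≡ 0 (mod 9).
    Then x = 190 + 247·0 = 190, valid modulo lcm(247, 9) = 2223: x ≡ 190 (mod 2223).
  Combine with x ≡ 1 (mod 5); new modulus lcm = 11115.
    Write x = 190 + 2223·t and substitute into x ≡ 1 (mod 5): 2223·t ≡ 1 − 190 = -189 (mod 5).
    Reduce coefficients mod 5: 3·t ≡ 1 (mod 5).
    The inverse of 3 mod 5 is 2 (since 3·2 = 6 = 1·5 + 1), so t ≡ 2·1 = 2 ≡ 2 (mod 5).
    Then x = 190 + 2223·2 = 4636, valid modulo lcm(2223, 5) = 11115: x ≡ 4636 (mod 11115).
  Combine with x ≡ 0 (mod 4); new modulus lcm = 44460.
    Write x = 4636 + 11115·t and substitute into x ≡ 0 (mod 4): 11115·t ≡ 0 − 4636 = -4636 (mod 4).
    Reduce coefficients mod 4: 3·t ≡ 0 (mod 4).
    The inverse of 3 mod 4 is 3 (since 3·3 = 9 = 2·4 + 1), so t ≡ 3·0 = 0 ≡ 0 (mod 4).
    Then x = 4636 + 11115·0 = 4636, valid modulo lcm(11115, 4) = 44460: x ≡ 4636 (mod 44460).
Verify against each original: 4636 mod 13 = 8, 4636 mod 19 = 0, 4636 mod 9 = 1, 4636 mod 5 = 1, 4636 mod 4 = 0.

x ≡ 4636 (mod 44460).


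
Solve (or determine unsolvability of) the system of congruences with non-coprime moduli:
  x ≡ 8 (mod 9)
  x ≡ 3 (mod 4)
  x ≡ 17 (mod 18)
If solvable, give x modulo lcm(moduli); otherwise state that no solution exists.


Moduli 9, 4, 18 are not pairwise coprime, so CRT works modulo lcm(m_i) when all pairwise compatibility conditions hold.
Pairwise compatibility: gcd(m_i, m_j) must divide a_i - a_j for every pair.
Merge one congruence at a time:
  Start: x ≡ 8 (mod 9).
  Combine with x ≡ 3 (mod 4): gcd(9, 4) = 1; 3 - 8 = -5, which IS divisible by 1, so compatible.
    Write x = 8 + 9·t and substitute into x ≡ 3 (mod 4): 9·t ≡ 3 − 8 = -5 (mod 4).
    Reduce coefficients mod 4: 1·t ≡ 3 (mod 4).
    So t ≡ 3 (mod 4).
    Then x = 8 + 9·3 = 35, valid modulo lcm(9, 4) = 36: x ≡ 35 (mod 36).
  Combine with x ≡ 17 (mod 18): gcd(36, 18) = 18; 17 - 35 = -18, which IS divisible by 18, so compatible.
    Write x = 35 + 36·t and substitute into x ≡ 17 (mod 18): 36·t ≡ 17 − 35 = -18 (mod 18).
    Divide the congruence (and modulus) by g = 18: 2·t ≡ -1 (mod 1).
    Modulo 1 every t works; take t = 0.
    Then x = 35 + 36·0 = 35, valid modulo lcm(36, 18) = 36: x ≡ 35 (mod 36).
Verify: 35 mod 9 = 8, 35 mod 4 = 3, 35 mod 18 = 17.

x ≡ 35 (mod 36).


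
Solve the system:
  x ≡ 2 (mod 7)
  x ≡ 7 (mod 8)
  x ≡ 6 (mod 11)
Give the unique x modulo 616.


Moduli 7, 8, 11 are pairwise coprime; by CRT there is a unique solution modulo M = 7 · 8 · 11 = 616.
Solve pairwise, accumulating the modulus:
  Start with x ≡ 2 (mod 7).
  Combine with x ≡ 7 (mod 8): since gcd(7, 8) = 1, we get a unique residue mod 56.
    Write x = 2 + 7·t and substitute into x ≡ 7 (mod 8): 7·t ≡ 7 − 2 = 5 (mod 8).
    The inverse of 7 mod 8 is 7 (since 7·7 = 49 = 6·8 + 1), so t ≡ 7·5 = 35 ≡ 3 (mod 8).
    Then x = 2 + 7·3 = 23, valid modulo lcm(7, 8) = 56: x ≡ 23 (mod 56).
  Combine with x ≡ 6 (mod 11): since gcd(56, 11) = 1, we get a unique residue mod 616.
    Write x = 23 + 56·t and substitute into x ≡ 6 (mod 11): 56·t ≡ 6 − 23 = -17 (mod 11).
    Reduce coefficients mod 11: 1·t ≡ 5 (mod 11).
    So t ≡ 5 (mod 11).
    Then x = 23 + 56·5 = 303, valid modulo lcm(56, 11) = 616: x ≡ 303 (mod 616).
Verify: 303 mod 7 = 2 ✓, 303 mod 8 = 7 ✓, 303 mod 11 = 6 ✓.

x ≡ 303 (mod 616).


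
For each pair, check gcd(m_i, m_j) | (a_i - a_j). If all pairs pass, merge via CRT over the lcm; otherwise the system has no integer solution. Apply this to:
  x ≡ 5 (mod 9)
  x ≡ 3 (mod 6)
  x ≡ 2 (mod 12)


Moduli 9, 6, 12 are not pairwise coprime, so CRT works modulo lcm(m_i) when all pairwise compatibility conditions hold.
Pairwise compatibility: gcd(m_i, m_j) must divide a_i - a_j for every pair.
Merge one congruence at a time:
  Start: x ≡ 5 (mod 9).
  Combine with x ≡ 3 (mod 6): gcd(9, 6) = 3, and 3 - 5 = -2 is NOT divisible by 3.
    ⇒ system is inconsistent (no integer solution).

No solution (the system is inconsistent).


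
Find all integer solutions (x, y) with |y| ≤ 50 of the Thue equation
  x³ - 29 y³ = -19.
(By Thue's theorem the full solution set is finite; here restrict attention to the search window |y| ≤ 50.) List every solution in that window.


The equation is x³ - 29y³ = -19. For fixed y, x³ = 29·y³ − 19, so a solution requires the RHS to be a perfect cube.
Strategy: iterate y from -50 to 50, compute RHS = 29·y³ − 19, and check whether it is a (positive or negative) perfect cube.
Check small values of y:
  y = 0: RHS = -19 is not a perfect cube.
  y = 1: RHS = 10 is not a perfect cube.
  y = -1: RHS = -48 is not a perfect cube.
  y = 2: RHS = 213 is not a perfect cube.
  y = -2: RHS = -251 is not a perfect cube.
  y = 3: RHS = 764 is not a perfect cube.
  y = -3: RHS = -802 is not a perfect cube.
Continuing the search up to |y| = 50 finds no solutions either.
No (x, y) in the scanned range satisfies the equation.

No integer solutions with |y| ≤ 50.


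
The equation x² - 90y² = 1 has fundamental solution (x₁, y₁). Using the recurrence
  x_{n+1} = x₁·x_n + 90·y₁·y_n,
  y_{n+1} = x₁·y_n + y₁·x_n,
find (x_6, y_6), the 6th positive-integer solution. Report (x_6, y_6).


Step 1: Find the fundamental solution (x₁, y₁) of x² - 90y² = 1.
  Expand √90 as a continued fraction. a₀ = ⌊√90⌋ = 9; iterate m_{k+1} = d_k·a_k − m_k, d_{k+1} = (90 − m_{k+1}²)/d_k, a_{k+1} = ⌊(a₀ + m_{k+1})/d_{k+1}⌋ (starting m₀ = 0, d₀ = 1), with convergents p_k = a_k·p_{k-1} + p_{k-2}, q_k = a_k·q_{k-1} + q_{k-2} (p₋₁ = 1, q₋₁ = 0):
  k = 0: a₀ = 9; p₀/q₀ = 9/1; p₀² − 90·q₀² = 81 − 90 = -9.
  k = 1: m = 9, d = 9, a = ⌊(9 + 9)/9⌋ = 2; p/q = (2·9 + 1)/(2·1 + 0) = 19/2; p² − 90·q² = 361 − 360 = 1.
  The first convergent with p² − 90·q² = 1 gives the fundamental solution (x₁, y₁) = (19, 2).
Step 2: Apply the recurrence (x_{n+1}, y_{n+1}) = (x₁x_n + 90y₁y_n, x₁y_n + y₁x_n) repeatedly.
  From (x_1, y_1) = (19, 2): x_2 = 19·19 + 90·2·2 = 721; y_2 = 19·2 + 2·19 = 76.
  From (x_2, y_2) = (721, 76): x_3 = 19·721 + 90·2·76 = 27379; y_3 = 19·76 + 2·721 = 2886.
  From (x_3, y_3) = (27379, 2886): x_4 = 19·27379 + 90·2·2886 = 1039681; y_4 = 19·2886 + 2·27379 = 109592.
  From (x_4, y_4) = (1039681, 109592): x_5 = 19·1039681 + 90·2·109592 = 39480499; y_5 = 19·109592 + 2·1039681 = 4161610.
  From (x_5, y_5) = (39480499, 4161610): x_6 = 19·39480499 + 90·2·4161610 = 1499219281; y_6 = 19·4161610 + 2·39480499 = 158031588.
Step 3: Verify x_6² - 90·y_6² = 2247658452522156961 - 2247658452522156960 = 1 (should be 1). ✓

(x_1, y_1) = (19, 2); (x_6, y_6) = (1499219281, 158031588).


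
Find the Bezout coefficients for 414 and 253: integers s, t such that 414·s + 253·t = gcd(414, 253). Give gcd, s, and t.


Euclidean algorithm on (414, 253) — divide until remainder is 0:
  414 = 1 · 253 + 161
  253 = 1 · 161 + 92
  161 = 1 · 92 + 69
  92 = 1 · 69 + 23
  69 = 3 · 23 + 0
gcd(414, 253) = 23.
Track Bezout coefficients alongside the remainders: start with r₀ = 414 = a·1 + b·0 (s = 1, t = 0) and r₁ = 253 = a·0 + b·1 (s = 0, t = 1); each new remainder r_{k+1} = r_{k-1} − q_k·r_k inherits s_{k+1} = s_{k-1} − q_k·s_k, t_{k+1} = t_{k-1} − q_k·t_k, so r_k = a·s_k + b·t_k at every step:
  q = 1: r = 161, s = 1 − 1·0 = 1, t = 0 − 1·1 = -1  (check: 414·1 + 253·(-1) = 161)
  q = 1: r = 92, s = 0 − 1·1 = -1, t = 1 − 1·(-1) = 2  (check: 414·(-1) + 253·2 = 92)
  q = 1: r = 69, s = 1 − 1·(-1) = 2, t = -1 − 1·2 = -3  (check: 414·2 + 253·(-3) = 69)
  q = 1: r = 23, s = -1 − 1·2 = -3, t = 2 − 1·(-3) = 5  (check: 414·(-3) + 253·5 = 23)
The row with r = 23 (the gcd) gives the Bezout coefficients s = -3, t = 5.
Result: 414 · (-3) + 253 · (5) = 23.

gcd(414, 253) = 23; s = -3, t = 5 (check: 414·(-3) + 253·5 = 23).


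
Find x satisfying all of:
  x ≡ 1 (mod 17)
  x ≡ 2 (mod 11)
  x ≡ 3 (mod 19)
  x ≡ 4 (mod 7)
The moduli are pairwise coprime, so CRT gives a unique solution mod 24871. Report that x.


Product of moduli M = 17 · 11 · 19 · 7 = 24871.
Merge one congruence at a time:
  Start: x ≡ 1 (mod 17).
  Combine with x ≡ 2 (mod 11); new modulus lcm = 187.
    Write x = 1 + 17·t and substitute into x ≡ 2 (mod 11): 17·t ≡ 2 − 1 = 1 (mod 11).
    Reduce coefficients mod 11: 6·t ≡ 1 (mod 11).
    The inverse of 6 mod 11 is 2 (since 6·2 = 12 = 1·11 + 1), so t ≡ 2·1 = 2 ≡ 2 (mod 11).
    Then x = 1 + 17·2 = 35, valid modulo lcm(17, 11) = 187: x ≡ 35 (mod 187).
  Combine with x ≡ 3 (mod 19); new modulus lcm = 3553.
    Write x = 35 + 187·t and substitute into x ≡ 3 (mod 19): 187·t ≡ 3 − 35 = -32 (mod 19).
    Reduce coefficients mod 19: 16·t ≡ 6 (mod 19).
    The inverse of 16 mod 19 is 6 (since 16·6 = 96 = 5·19 + 1), so t ≡ 6·6 = 36 ≡ 17 (mod 19).
    Then x = 35 + 187·17 = 3214, valid modulo lcm(187, 19) = 3553: x ≡ 3214 (mod 3553).
  Combine with x ≡ 4 (mod 7); new modulus lcm = 24871.
    Write x = 3214 + 3553·t and substitute into x ≡ 4 (mod 7): 3553·t ≡ 4 − 3214 = -3210 (mod 7).
    Reduce coefficients mod 7: 4·t ≡ 3 (mod 7).
    The inverse of 4 mod 7 is 2 (since 4·2 = 8 = 1·7 + 1), so t ≡ 2·3 = 6 ≡ 6 (mod 7).
    Then x = 3214 + 3553·6 = 24532, valid modulo lcm(3553, 7) = 24871: x ≡ 24532 (mod 24871).
Verify against each original: 24532 mod 17 = 1, 24532 mod 11 = 2, 24532 mod 19 = 3, 24532 mod 7 = 4.

x ≡ 24532 (mod 24871).


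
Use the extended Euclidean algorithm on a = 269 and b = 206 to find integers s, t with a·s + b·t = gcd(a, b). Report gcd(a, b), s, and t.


Euclidean algorithm on (269, 206) — divide until remainder is 0:
  269 = 1 · 206 + 63
  206 = 3 · 63 + 17
  63 = 3 · 17 + 12
  17 = 1 · 12 + 5
  12 = 2 · 5 + 2
  5 = 2 · 2 + 1
  2 = 2 · 1 + 0
gcd(269, 206) = 1.
Track Bezout coefficients alongside the remainders: start with r₀ = 269 = a·1 + b·0 (s = 1, t = 0) and r₁ = 206 = a·0 + b·1 (s = 0, t = 1); each new remainder r_{k+1} = r_{k-1} − q_k·r_k inherits s_{k+1} = s_{k-1} − q_k·s_k, t_{k+1} = t_{k-1} − q_k·t_k, so r_k = a·s_k + b·t_k at every step:
  q = 1: r = 63, s = 1 − 1·0 = 1, t = 0 − 1·1 = -1  (check: 269·1 + 206·(-1) = 63)
  q = 3: r = 17, s = 0 − 3·1 = -3, t = 1 − 3·(-1) = 4  (check: 269·(-3) + 206·4 = 17)
  q = 3: r = 12, s = 1 − 3·(-3) = 10, t = -1 − 3·4 = -13  (check: 269·10 + 206·(-13) = 12)
  q = 1: r = 5, s = -3 − 1·10 = -13, t = 4 − 1·(-13) = 17  (check: 269·(-13) + 206·17 = 5)
  q = 2: r = 2, s = 10 − 2·(-13) = 36, t = -13 − 2·17 = -47  (check: 269·36 + 206·(-47) = 2)
  q = 2: r = 1, s = -13 − 2·36 = -85, t = 17 − 2·(-47) = 111  (check: 269·(-85) + 206·111 = 1)
The row with r = 1 (the gcd) gives the Bezout coefficients s = -85, t = 111.
Result: 269 · (-85) + 206 · (111) = 1.

gcd(269, 206) = 1; s = -85, t = 111 (check: 269·(-85) + 206·111 = 1).


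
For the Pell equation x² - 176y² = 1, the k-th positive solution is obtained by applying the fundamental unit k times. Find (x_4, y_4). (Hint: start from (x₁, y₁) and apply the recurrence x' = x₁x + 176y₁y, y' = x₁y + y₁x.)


Step 1: Find the fundamental solution (x₁, y₁) of x² - 176y² = 1.
  Expand √176 as a continued fraction. a₀ = ⌊√176⌋ = 13; iterate m_{k+1} = d_k·a_k − m_k, d_{k+1} = (176 − m_{k+1}²)/d_k, a_{k+1} = ⌊(a₀ + m_{k+1})/d_{k+1}⌋ (starting m₀ = 0, d₀ = 1), with convergents p_k = a_k·p_{k-1} + p_{k-2}, q_k = a_k·q_{k-1} + q_{k-2} (p₋₁ = 1, q₋₁ = 0):
  k = 0: a₀ = 13; p₀/q₀ = 13/1; p₀² − 176·q₀² = 169 − 176 = -7.
  k = 1: m = 13, d = 7, a = ⌊(13 + 13)/7⌋ = 3; p/q = (3·13 + 1)/(3·1 + 0) = 40/3; p² − 176·q² = 1600 − 1584 = 16.
  k = 2: m = 8, d = 16, a = ⌊(13 + 8)/16⌋ = 1; p/q = (1·40 + 13)/(1·3 + 1) = 53/4; p² − 176·q² = 2809 − 2816 = -7.
  k = 3: m = 8, d = 7, a = ⌊(13 + 8)/7⌋ = 3; p/q = (3·53 + 40)/(3·4 + 3) = 199/15; p² − 176·q² = 39601 − 39600 = 1.
  The first convergent with p² − 176·q² = 1 gives the fundamental solution (x₁, y₁) = (199, 15).
Step 2: Apply the recurrence (x_{n+1}, y_{n+1}) = (x₁x_n + 176y₁y_n, x₁y_n + y₁x_n) repeatedly.
  From (x_1, y_1) = (199, 15): x_2 = 199·199 + 176·15·15 = 79201; y_2 = 199·15 + 15·199 = 5970.
  From (x_2, y_2) = (79201, 5970): x_3 = 199·79201 + 176·15·5970 = 31521799; y_3 = 199·5970 + 15·79201 = 2376045.
  From (x_3, y_3) = (31521799, 2376045): x_4 = 199·31521799 + 176·15·2376045 = 12545596801; y_4 = 199·2376045 + 15·31521799 = 945659940.
Step 3: Verify x_4² - 176·y_4² = 157391999093261433601 - 157391999093261433600 = 1 (should be 1). ✓

(x_1, y_1) = (199, 15); (x_4, y_4) = (12545596801, 945659940).


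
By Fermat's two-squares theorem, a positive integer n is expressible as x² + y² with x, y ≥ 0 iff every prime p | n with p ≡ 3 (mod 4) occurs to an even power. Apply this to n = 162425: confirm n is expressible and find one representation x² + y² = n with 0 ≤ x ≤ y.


Step 1: Factor n = 162425 = 5^2 · 73 · 89.
Step 2: Check the mod-4 condition on each prime factor: 5 ≡ 1 (mod 4), exponent 2; 73 ≡ 1 (mod 4), exponent 1; 89 ≡ 1 (mod 4), exponent 1.
All primes ≡ 3 (mod 4) appear to even exponent (or don't appear), so by the two-squares theorem n IS expressible as a sum of two squares.
Step 3: Build a representation. Group n = k² · m with k = 5 and m = 73 · 89 = 6497 (a product of primes ≡ 1 (mod 4)); a representation of m scales to one of n via (k·x)² + (k·y)² = k²(x² + y²). Each prime p ≡ 1 (mod 4) is itself a sum of two squares; find a² by testing p − a² for a perfect square:
  73: 73 − 1² = 72, 73 − 2² = 69, 73 − 3² = 64 = 8² ⇒ 73 = 3² + 8².
  89: 89 − 1² = 88, 89 − 2² = 85, 89 − 3² = 80, 89 − 4² = 73, 89 − 5² = 64 = 8² ⇒ 89 = 5² + 8².
  Combine using the Brahmagupta–Fibonacci identity (a² + b²)(c² + d²) = (ac − bd)² + (ad + bc)² = (ac + bd)² + (ad − bc)²:
  73 · 89 = 6497: from (3² + 8²)(5² + 8²), take (3·5 − 8·8, 3·8 + 8·5) = (15 − 64, 24 + 40) = (-49, 64); dropping signs (only squares matter) gives (49, 64); check 49² + 64² = 2401 + 4096 = 6497 ✓.
  Scale by k = 5: (5·49, 5·64) = (245, 320).
Step 4: Order so x ≤ y and verify: 245² + 320² = 60025 + 102400 = 162425 = n. ✓

n = 162425 = 245² + 320² (one valid representation with x ≤ y).


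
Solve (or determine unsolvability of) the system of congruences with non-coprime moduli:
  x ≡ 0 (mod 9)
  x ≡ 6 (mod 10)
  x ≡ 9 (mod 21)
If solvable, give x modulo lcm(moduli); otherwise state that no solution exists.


Moduli 9, 10, 21 are not pairwise coprime, so CRT works modulo lcm(m_i) when all pairwise compatibility conditions hold.
Pairwise compatibility: gcd(m_i, m_j) must divide a_i - a_j for every pair.
Merge one congruence at a time:
  Start: x ≡ 0 (mod 9).
  Combine with x ≡ 6 (mod 10): gcd(9, 10) = 1; 6 - 0 = 6, which IS divisible by 1, so compatible.
    Write x = 0 + 9·t and substitute into x ≡ 6 (mod 10): 9·t ≡ 6 − 0 = 6 (mod 10).
    The inverse of 9 mod 10 is 9 (since 9·9 = 81 = 8·10 + 1), so t ≡ 9·6 = 54 ≡ 4 (mod 10).
    Then x = 0 + 9·4 = 36, valid modulo lcm(9, 10) = 90: x ≡ 36 (mod 90).
  Combine with x ≡ 9 (mod 21): gcd(90, 21) = 3; 9 - 36 = -27, which IS divisible by 3, so compatible.
    Write x = 36 + 90·t and substitute into x ≡ 9 (mod 21): 90·t ≡ 9 − 36 = -27 (mod 21).
    Divide the congruence (and modulus) by g = 3: 30·t ≡ -9 (mod 7).
    Reduce coefficients mod 7: 2·t ≡ 5 (mod 7).
    The inverse of 2 mod 7 is 4 (since 2·4 = 8 = 1·7 + 1), so t ≡ 4·5 = 20 ≡ 6 (mod 7).
    Then x = 36 + 90·6 = 576, valid modulo lcm(90, 21) = 630: x ≡ 576 (mod 630).
Verify: 576 mod 9 = 0, 576 mod 10 = 6, 576 mod 21 = 9.

x ≡ 576 (mod 630).
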